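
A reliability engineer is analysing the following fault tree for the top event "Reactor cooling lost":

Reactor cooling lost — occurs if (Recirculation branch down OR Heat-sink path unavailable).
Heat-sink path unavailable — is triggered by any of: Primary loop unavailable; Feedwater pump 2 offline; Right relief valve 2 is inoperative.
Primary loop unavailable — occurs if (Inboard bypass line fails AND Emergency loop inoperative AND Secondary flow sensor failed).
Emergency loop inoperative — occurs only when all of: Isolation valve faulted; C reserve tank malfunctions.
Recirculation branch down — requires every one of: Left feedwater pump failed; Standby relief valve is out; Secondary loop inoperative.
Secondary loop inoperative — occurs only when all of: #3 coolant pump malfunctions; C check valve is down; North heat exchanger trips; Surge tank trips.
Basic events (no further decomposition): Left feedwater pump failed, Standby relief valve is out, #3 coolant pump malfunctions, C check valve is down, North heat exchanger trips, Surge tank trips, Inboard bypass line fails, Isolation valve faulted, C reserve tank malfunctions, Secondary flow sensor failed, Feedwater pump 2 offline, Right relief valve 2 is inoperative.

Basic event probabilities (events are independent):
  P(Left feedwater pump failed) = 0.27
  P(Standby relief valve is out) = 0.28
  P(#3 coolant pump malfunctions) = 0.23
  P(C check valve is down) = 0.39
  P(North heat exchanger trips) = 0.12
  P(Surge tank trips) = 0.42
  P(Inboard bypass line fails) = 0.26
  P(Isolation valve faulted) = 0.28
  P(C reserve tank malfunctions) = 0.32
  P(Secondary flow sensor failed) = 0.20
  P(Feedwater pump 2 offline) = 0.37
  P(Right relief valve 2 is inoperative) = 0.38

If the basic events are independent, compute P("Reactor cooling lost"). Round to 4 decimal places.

P(Secondary loop inoperative) [AND] = 0.23 × 0.39 × 0.12 × 0.42 = 0.004521
P(Recirculation branch down) [AND] = 0.27 × 0.28 × 0.004521 = 0.000342
P(Emergency loop inoperative) [AND] = 0.28 × 0.32 = 0.089600
P(Primary loop unavailable) [AND] = 0.26 × 0.089600 × 0.20 = 0.004659
P(Heat-sink path unavailable) [OR] = 1 − (1−0.004659) × (1−0.37) × (1−0.38) = 0.611220
P(Reactor cooling lost) [OR] = 1 − (1−0.000342) × (1−0.611220) = 0.611353
Rounded to 4 decimal places: P(Reactor cooling lost) ≈ 0.6114.

0.6114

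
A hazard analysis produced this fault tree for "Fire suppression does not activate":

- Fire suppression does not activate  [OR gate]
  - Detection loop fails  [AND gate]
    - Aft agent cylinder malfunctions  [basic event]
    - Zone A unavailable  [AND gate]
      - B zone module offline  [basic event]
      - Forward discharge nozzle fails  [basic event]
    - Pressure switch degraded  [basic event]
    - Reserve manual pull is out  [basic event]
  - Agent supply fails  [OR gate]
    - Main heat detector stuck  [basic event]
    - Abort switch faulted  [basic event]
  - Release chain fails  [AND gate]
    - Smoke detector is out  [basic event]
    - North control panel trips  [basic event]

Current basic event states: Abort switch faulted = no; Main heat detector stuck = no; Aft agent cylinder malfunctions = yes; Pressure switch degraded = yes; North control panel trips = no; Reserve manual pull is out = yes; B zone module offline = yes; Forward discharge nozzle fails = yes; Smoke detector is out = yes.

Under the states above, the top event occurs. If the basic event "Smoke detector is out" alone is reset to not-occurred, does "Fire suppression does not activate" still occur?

Yes

Counterfactual: set "Smoke detector is out" to not occurred.
Zone A unavailable [AND]: B zone module offline=occurs, Forward discharge nozzle fails=occurs → all inputs occur → occurs.
Detection loop fails [AND]: Aft agent cylinder malfunctions=occurs, Zone A unavailable=occurs, Pressure switch degraded=occurs, Reserve manual pull is out=occurs → all inputs occur → occurs.
Agent supply fails [OR]: Main heat detector stuck=not, Abort switch faulted=not → no input occurs → does not occur.
Release chain fails [AND]: Smoke detector is out=not, North control panel trips=not → not all inputs occur → does not occur.
Fire suppression does not activate [OR]: Detection loop fails=occurs, Agent supply fails=not, Release chain fails=not → at least one input occurs → occurs.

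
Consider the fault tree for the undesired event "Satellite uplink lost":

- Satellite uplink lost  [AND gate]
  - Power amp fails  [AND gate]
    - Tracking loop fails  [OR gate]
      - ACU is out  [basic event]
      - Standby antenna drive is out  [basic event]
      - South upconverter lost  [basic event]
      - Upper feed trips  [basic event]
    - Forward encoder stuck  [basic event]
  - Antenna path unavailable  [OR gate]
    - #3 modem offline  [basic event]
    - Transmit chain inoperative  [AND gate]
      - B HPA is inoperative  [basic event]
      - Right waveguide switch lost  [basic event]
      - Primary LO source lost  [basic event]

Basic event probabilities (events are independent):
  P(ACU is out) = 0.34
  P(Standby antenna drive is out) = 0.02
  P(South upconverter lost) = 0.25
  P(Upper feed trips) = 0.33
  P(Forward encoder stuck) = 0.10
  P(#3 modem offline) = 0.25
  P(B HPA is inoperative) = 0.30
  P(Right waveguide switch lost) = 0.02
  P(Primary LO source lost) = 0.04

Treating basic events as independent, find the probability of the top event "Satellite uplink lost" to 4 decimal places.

0.0169

P(Tracking loop fails) [OR] = 1 − (1−0.34) × (1−0.02) × (1−0.25) × (1−0.33) = 0.674983
P(Power amp fails) [AND] = 0.674983 × 0.10 = 0.067498
P(Transmit chain inoperative) [AND] = 0.30 × 0.02 × 0.04 = 0.000240
P(Antenna path unavailable) [OR] = 1 − (1−0.25) × (1−0.000240) = 0.250180
P(Satellite uplink lost) [AND] = 0.067498 × 0.250180 = 0.016887
Rounded to 4 decimal places: P(Satellite uplink lost) ≈ 0.0169.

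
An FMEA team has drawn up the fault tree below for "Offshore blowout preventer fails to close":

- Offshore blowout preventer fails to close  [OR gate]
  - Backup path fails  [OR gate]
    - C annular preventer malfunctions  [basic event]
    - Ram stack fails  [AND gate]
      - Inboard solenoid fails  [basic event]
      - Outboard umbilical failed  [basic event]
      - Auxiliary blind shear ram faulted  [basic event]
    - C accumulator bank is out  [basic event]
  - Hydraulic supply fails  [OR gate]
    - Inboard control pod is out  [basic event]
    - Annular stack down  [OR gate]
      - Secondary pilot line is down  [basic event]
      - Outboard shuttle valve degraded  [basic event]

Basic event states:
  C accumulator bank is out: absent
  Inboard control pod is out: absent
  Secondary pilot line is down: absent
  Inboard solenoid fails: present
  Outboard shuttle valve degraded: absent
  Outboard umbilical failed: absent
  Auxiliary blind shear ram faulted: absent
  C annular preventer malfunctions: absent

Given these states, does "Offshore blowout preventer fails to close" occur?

No

Ram stack fails [AND]: Inboard solenoid fails=occurs, Outboard umbilical failed=not, Auxiliary blind shear ram faulted=not → not all inputs occur → does not occur.
Backup path fails [OR]: C annular preventer malfunctions=not, Ram stack fails=not, C accumulator bank is out=not → no input occurs → does not occur.
Annular stack down [OR]: Secondary pilot line is down=not, Outboard shuttle valve degraded=not → no input occurs → does not occur.
Hydraulic supply fails [OR]: Inboard control pod is out=not, Annular stack down=not → no input occurs → does not occur.
Offshore blowout preventer fails to close [OR]: Backup path fails=not, Hydraulic supply fails=not → no input occurs → does not occur.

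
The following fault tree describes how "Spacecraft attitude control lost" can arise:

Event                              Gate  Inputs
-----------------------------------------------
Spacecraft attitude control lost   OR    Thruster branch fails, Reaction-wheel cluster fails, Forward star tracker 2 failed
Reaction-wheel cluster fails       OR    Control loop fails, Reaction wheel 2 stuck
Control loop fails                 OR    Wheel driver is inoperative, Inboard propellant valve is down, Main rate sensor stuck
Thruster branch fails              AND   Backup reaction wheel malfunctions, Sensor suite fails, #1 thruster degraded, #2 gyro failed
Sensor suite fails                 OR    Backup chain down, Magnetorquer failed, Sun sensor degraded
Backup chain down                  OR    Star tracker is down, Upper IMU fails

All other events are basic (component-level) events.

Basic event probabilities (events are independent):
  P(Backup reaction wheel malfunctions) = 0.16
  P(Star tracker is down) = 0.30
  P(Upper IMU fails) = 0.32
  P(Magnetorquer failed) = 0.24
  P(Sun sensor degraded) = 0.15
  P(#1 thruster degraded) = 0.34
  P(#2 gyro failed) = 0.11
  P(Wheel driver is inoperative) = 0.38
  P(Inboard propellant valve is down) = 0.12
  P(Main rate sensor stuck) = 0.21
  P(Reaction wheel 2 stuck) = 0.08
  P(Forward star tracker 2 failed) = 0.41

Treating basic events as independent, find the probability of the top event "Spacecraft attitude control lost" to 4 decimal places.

0.7670

P(Backup chain down) [OR] = 1 − (1−0.30) × (1−0.32) = 0.524000
P(Sensor suite fails) [OR] = 1 − (1−0.524000) × (1−0.24) × (1−0.15) = 0.692504
P(Thruster branch fails) [AND] = 0.16 × 0.692504 × 0.34 × 0.11 = 0.004144
P(Control loop fails) [OR] = 1 − (1−0.38) × (1−0.12) × (1−0.21) = 0.568976
P(Reaction-wheel cluster fails) [OR] = 1 − (1−0.568976) × (1−0.08) = 0.603458
P(Spacecraft attitude control lost) [OR] = 1 − (1−0.004144) × (1−0.603458) × (1−0.41) = 0.767010
Rounded to 4 decimal places: P(Spacecraft attitude control lost) ≈ 0.7670.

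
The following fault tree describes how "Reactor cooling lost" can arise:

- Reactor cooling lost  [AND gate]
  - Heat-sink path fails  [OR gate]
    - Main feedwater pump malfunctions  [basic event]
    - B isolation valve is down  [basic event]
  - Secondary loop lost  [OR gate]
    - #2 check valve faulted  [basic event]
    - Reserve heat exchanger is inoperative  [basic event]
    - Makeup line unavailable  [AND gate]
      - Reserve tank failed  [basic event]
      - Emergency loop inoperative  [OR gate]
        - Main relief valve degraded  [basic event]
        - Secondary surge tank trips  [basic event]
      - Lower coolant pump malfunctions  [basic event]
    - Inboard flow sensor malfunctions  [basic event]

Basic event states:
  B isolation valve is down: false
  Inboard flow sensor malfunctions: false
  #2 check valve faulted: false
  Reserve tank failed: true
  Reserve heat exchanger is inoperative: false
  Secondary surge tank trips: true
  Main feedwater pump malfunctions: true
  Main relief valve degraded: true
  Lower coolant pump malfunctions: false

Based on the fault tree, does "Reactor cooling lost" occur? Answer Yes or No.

Heat-sink path fails [OR]: Main feedwater pump malfunctions=occurs, B isolation valve is down=not → at least one input occurs → occurs.
Emergency loop inoperative [OR]: Main relief valve degraded=occurs, Secondary surge tank trips=occurs → at least one input occurs → occurs.
Makeup line unavailable [AND]: Reserve tank failed=occurs, Emergency loop inoperative=occurs, Lower coolant pump malfunctions=not → not all inputs occur → does not occur.
Secondary loop lost [OR]: #2 check valve faulted=not, Reserve heat exchanger is inoperative=not, Makeup line unavailable=not, Inboard flow sensor malfunctions=not → no input occurs → does not occur.
Reactor cooling lost [AND]: Heat-sink path fails=occurs, Secondary loop lost=not → not all inputs occur → does not occur.

No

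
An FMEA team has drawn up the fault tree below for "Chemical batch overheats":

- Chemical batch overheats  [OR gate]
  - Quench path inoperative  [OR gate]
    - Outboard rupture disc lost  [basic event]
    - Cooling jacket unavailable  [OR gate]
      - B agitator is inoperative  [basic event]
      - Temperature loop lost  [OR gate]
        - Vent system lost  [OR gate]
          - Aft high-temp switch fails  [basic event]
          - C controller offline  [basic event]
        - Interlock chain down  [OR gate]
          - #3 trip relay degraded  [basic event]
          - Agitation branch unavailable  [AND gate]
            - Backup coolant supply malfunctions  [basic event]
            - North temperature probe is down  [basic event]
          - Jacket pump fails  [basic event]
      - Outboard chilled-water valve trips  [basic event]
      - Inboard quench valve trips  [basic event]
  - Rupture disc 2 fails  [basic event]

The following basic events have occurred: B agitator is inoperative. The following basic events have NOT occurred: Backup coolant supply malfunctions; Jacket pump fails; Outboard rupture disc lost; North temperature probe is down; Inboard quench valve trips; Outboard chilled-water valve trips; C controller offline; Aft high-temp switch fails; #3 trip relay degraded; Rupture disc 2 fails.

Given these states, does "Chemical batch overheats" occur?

Vent system lost [OR]: Aft high-temp switch fails=not, C controller offline=not → no input occurs → does not occur.
Agitation branch unavailable [AND]: Backup coolant supply malfunctions=not, North temperature probe is down=not → not all inputs occur → does not occur.
Interlock chain down [OR]: #3 trip relay degraded=not, Agitation branch unavailable=not, Jacket pump fails=not → no input occurs → does not occur.
Temperature loop lost [OR]: Vent system lost=not, Interlock chain down=not → no input occurs → does not occur.
Cooling jacket unavailable [OR]: B agitator is inoperative=occurs, Temperature loop lost=not, Outboard chilled-water valve trips=not, Inboard quench valve trips=not → at least one input occurs → occurs.
Quench path inoperative [OR]: Outboard rupture disc lost=not, Cooling jacket unavailable=occurs → at least one input occurs → occurs.
Chemical batch overheats [OR]: Quench path inoperative=occurs, Rupture disc 2 fails=not → at least one input occurs → occurs.

Yes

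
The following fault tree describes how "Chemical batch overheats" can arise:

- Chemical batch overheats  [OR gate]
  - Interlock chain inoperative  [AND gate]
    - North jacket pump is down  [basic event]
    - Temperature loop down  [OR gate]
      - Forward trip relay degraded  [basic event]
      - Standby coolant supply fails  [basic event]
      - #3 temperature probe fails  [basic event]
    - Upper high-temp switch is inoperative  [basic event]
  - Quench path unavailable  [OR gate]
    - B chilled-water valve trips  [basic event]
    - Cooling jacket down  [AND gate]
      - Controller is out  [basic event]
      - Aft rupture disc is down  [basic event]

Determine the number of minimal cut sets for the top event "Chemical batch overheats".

Temperature loop down [OR]: union of children's cut sets → 3 cut set(s).
Interlock chain inoperative [AND]: one cut set from each child combined → 1 × 3 × 1 = 3 cut set(s).
Cooling jacket down [AND]: one cut set from each child combined → 1 × 1 = 1 cut set(s).
Quench path unavailable [OR]: union of children's cut sets → 2 cut set(s).
Chemical batch overheats [OR]: union of children's cut sets → 5 cut set(s).
Minimal cut sets: {Forward trip relay degraded, North jacket pump is down, Upper high-temp switch is inoperative}; {North jacket pump is down, Standby coolant supply fails, Upper high-temp switch is inoperative}; {#3 temperature probe fails, North jacket pump is down, Upper high-temp switch is inoperative}; {B chilled-water valve trips}; {Aft rupture disc is down, Controller is out}.

5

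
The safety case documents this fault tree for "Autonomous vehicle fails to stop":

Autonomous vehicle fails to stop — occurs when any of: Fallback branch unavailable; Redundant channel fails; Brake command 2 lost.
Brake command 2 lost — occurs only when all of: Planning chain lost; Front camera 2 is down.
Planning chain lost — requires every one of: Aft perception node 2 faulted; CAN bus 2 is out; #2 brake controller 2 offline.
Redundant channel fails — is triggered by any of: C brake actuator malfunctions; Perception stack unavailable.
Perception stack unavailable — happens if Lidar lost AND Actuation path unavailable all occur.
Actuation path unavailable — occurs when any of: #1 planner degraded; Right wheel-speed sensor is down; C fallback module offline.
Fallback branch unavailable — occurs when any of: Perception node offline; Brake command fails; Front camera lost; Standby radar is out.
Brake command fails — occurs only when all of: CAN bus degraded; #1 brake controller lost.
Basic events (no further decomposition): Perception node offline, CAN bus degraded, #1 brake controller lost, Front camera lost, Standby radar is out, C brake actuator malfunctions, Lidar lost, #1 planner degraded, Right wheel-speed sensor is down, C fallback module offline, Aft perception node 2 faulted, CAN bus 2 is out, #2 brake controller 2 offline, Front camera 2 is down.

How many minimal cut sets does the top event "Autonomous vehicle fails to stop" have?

Brake command fails [AND]: one cut set from each child combined → 1 × 1 = 1 cut set(s).
Fallback branch unavailable [OR]: union of children's cut sets → 4 cut set(s).
Actuation path unavailable [OR]: union of children's cut sets → 3 cut set(s).
Perception stack unavailable [AND]: one cut set from each child combined → 1 × 3 = 3 cut set(s).
Redundant channel fails [OR]: union of children's cut sets → 4 cut set(s).
Planning chain lost [AND]: one cut set from each child combined → 1 × 1 × 1 = 1 cut set(s).
Brake command 2 lost [AND]: one cut set from each child combined → 1 × 1 = 1 cut set(s).
Autonomous vehicle fails to stop [OR]: union of children's cut sets → 9 cut set(s).
Minimal cut sets: {Perception node offline}; {#1 brake controller lost, CAN bus degraded}; {Front camera lost}; {Standby radar is out}; {C brake actuator malfunctions}; {#1 planner degraded, Lidar lost}; {Lidar lost, Right wheel-speed sensor is down}; {C fallback module offline, Lidar lost}; {#2 brake controller 2 offline, Aft perception node 2 faulted, CAN bus 2 is out, Front camera 2 is down}.

9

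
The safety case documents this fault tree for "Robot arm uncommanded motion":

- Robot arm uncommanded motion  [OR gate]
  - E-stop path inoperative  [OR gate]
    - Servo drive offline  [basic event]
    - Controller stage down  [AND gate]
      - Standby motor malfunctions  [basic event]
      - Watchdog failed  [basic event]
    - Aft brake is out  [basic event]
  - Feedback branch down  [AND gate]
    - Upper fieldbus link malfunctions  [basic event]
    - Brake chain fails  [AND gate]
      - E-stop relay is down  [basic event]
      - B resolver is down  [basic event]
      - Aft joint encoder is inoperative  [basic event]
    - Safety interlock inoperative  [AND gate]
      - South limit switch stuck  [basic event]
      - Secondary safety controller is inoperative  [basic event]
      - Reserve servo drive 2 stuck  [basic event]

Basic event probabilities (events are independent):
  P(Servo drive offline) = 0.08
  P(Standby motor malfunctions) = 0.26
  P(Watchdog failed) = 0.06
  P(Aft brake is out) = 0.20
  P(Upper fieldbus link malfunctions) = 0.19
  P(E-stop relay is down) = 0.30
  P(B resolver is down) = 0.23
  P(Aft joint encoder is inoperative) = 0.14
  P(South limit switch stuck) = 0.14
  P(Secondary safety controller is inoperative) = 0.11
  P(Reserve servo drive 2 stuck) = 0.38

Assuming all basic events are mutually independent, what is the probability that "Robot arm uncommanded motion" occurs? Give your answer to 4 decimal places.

0.2755

P(Controller stage down) [AND] = 0.26 × 0.06 = 0.015600
P(E-stop path inoperative) [OR] = 1 − (1−0.08) × (1−0.015600) × (1−0.20) = 0.275482
P(Brake chain fails) [AND] = 0.30 × 0.23 × 0.14 = 0.009660
P(Safety interlock inoperative) [AND] = 0.14 × 0.11 × 0.38 = 0.005852
P(Feedback branch down) [AND] = 0.19 × 0.009660 × 0.005852 = 0.000011
P(Robot arm uncommanded motion) [OR] = 1 − (1−0.275482) × (1−0.000011) = 0.275490
Rounded to 4 decimal places: P(Robot arm uncommanded motion) ≈ 0.2755.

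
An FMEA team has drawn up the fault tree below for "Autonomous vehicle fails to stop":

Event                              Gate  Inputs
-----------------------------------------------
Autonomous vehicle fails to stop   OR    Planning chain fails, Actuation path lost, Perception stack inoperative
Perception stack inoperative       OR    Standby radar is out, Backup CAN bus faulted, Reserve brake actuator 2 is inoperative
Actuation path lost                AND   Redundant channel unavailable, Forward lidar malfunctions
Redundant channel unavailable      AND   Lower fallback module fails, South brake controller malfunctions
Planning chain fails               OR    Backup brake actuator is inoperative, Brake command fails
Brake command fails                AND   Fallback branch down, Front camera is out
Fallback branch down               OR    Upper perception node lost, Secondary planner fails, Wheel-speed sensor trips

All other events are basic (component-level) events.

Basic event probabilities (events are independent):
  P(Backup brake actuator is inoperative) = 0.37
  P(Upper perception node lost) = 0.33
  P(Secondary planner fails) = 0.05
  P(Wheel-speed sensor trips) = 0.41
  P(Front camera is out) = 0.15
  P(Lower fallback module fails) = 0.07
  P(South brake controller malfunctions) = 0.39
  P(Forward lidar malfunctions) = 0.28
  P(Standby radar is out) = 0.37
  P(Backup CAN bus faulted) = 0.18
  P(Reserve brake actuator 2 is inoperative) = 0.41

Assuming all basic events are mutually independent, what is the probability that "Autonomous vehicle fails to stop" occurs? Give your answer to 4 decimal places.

0.8273

P(Fallback branch down) [OR] = 1 − (1−0.33) × (1−0.05) × (1−0.41) = 0.624465
P(Brake command fails) [AND] = 0.624465 × 0.15 = 0.093670
P(Planning chain fails) [OR] = 1 − (1−0.37) × (1−0.093670) = 0.429012
P(Redundant channel unavailable) [AND] = 0.07 × 0.39 = 0.027300
P(Actuation path lost) [AND] = 0.027300 × 0.28 = 0.007644
P(Perception stack inoperative) [OR] = 1 − (1−0.37) × (1−0.18) × (1−0.41) = 0.695206
P(Autonomous vehicle fails to stop) [OR] = 1 − (1−0.429012) × (1−0.007644) × (1−0.695206) = 0.827297
Rounded to 4 decimal places: P(Autonomous vehicle fails to stop) ≈ 0.8273.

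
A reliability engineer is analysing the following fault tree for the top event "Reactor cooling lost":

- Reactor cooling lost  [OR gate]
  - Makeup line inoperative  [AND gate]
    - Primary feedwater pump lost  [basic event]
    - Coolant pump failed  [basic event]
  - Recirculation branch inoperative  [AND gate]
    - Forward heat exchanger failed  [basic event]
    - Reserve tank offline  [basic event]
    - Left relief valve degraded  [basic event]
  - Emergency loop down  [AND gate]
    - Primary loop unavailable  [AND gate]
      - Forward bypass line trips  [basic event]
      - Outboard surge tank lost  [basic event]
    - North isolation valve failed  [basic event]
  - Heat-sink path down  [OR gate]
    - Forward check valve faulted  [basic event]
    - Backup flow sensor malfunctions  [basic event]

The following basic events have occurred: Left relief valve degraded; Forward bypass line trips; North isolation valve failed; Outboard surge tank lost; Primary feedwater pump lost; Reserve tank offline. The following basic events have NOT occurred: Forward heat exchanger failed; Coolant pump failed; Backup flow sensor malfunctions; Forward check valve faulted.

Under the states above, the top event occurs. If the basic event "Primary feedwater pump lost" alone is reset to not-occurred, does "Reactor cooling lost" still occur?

Counterfactual: set "Primary feedwater pump lost" to not occurred.
Makeup line inoperative [AND]: Primary feedwater pump lost=not, Coolant pump failed=not → not all inputs occur → does not occur.
Recirculation branch inoperative [AND]: Forward heat exchanger failed=not, Reserve tank offline=occurs, Left relief valve degraded=occurs → not all inputs occur → does not occur.
Primary loop unavailable [AND]: Forward bypass line trips=occurs, Outboard surge tank lost=occurs → all inputs occur → occurs.
Emergency loop down [AND]: Primary loop unavailable=occurs, North isolation valve failed=occurs → all inputs occur → occurs.
Heat-sink path down [OR]: Forward check valve faulted=not, Backup flow sensor malfunctions=not → no input occurs → does not occur.
Reactor cooling lost [OR]: Makeup line inoperative=not, Recirculation branch inoperative=not, Emergency loop down=occurs, Heat-sink path down=not → at least one input occurs → occurs.

Yes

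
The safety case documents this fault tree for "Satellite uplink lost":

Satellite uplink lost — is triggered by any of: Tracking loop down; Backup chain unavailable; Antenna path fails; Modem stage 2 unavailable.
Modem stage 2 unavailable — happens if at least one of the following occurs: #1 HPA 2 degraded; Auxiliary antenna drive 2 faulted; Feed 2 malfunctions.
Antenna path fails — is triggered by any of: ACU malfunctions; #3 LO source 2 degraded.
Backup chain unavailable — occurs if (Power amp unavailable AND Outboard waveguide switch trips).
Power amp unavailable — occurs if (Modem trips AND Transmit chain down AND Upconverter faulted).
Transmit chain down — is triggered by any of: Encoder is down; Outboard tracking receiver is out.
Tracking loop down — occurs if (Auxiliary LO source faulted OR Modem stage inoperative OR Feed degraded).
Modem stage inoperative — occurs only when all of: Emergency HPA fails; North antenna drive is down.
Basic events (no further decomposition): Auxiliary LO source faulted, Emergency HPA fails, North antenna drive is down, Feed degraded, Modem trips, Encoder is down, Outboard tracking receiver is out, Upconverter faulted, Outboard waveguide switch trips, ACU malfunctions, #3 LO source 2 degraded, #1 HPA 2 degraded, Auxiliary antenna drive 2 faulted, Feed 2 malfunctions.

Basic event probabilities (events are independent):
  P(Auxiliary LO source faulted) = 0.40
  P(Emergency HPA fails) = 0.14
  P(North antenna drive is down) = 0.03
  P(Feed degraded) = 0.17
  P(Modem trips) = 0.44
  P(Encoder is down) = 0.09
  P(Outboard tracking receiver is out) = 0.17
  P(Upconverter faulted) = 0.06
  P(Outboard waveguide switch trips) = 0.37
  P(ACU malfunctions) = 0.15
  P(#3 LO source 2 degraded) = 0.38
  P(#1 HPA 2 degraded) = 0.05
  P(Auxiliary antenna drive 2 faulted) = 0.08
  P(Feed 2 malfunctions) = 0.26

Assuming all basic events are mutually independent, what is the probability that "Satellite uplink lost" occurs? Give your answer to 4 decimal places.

0.8314

P(Modem stage inoperative) [AND] = 0.14 × 0.03 = 0.004200
P(Tracking loop down) [OR] = 1 − (1−0.40) × (1−0.004200) × (1−0.17) = 0.504092
P(Transmit chain down) [OR] = 1 − (1−0.09) × (1−0.17) = 0.244700
P(Power amp unavailable) [AND] = 0.44 × 0.244700 × 0.06 = 0.006460
P(Backup chain unavailable) [AND] = 0.006460 × 0.37 = 0.002390
P(Antenna path fails) [OR] = 1 − (1−0.15) × (1−0.38) = 0.473000
P(Modem stage 2 unavailable) [OR] = 1 − (1−0.05) × (1−0.08) × (1−0.26) = 0.353240
P(Satellite uplink lost) [OR] = 1 − (1−0.504092) × (1−0.002390) × (1−0.473000) × (1−0.353240) = 0.831377
Rounded to 4 decimal places: P(Satellite uplink lost) ≈ 0.8314.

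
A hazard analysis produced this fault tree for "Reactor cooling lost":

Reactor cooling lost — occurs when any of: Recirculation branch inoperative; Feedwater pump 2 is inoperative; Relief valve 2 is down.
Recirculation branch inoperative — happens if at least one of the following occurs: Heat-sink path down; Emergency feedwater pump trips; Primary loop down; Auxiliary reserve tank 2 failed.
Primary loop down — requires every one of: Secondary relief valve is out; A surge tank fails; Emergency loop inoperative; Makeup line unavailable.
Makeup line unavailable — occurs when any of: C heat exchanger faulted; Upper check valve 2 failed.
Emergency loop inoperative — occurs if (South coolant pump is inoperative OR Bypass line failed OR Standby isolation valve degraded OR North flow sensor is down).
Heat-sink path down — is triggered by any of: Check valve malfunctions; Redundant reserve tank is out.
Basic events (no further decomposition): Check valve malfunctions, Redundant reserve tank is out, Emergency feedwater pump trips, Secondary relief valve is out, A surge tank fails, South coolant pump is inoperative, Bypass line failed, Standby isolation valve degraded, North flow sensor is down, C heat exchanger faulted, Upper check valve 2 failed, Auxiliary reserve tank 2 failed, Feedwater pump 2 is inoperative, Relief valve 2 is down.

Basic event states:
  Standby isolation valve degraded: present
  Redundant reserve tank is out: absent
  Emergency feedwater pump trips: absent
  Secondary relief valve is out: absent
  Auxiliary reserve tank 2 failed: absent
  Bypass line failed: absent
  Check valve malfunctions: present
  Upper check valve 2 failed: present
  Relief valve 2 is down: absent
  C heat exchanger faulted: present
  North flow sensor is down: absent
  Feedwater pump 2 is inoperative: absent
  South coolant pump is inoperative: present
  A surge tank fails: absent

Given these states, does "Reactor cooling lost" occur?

Heat-sink path down [OR]: Check valve malfunctions=occurs, Redundant reserve tank is out=not → at least one input occurs → occurs.
Emergency loop inoperative [OR]: South coolant pump is inoperative=occurs, Bypass line failed=not, Standby isolation valve degraded=occurs, North flow sensor is down=not → at least one input occurs → occurs.
Makeup line unavailable [OR]: C heat exchanger faulted=occurs, Upper check valve 2 failed=occurs → at least one input occurs → occurs.
Primary loop down [AND]: Secondary relief valve is out=not, A surge tank fails=not, Emergency loop inoperative=occurs, Makeup line unavailable=occurs → not all inputs occur → does not occur.
Recirculation branch inoperative [OR]: Heat-sink path down=occurs, Emergency feedwater pump trips=not, Primary loop down=not, Auxiliary reserve tank 2 failed=not → at least one input occurs → occurs.
Reactor cooling lost [OR]: Recirculation branch inoperative=occurs, Feedwater pump 2 is inoperative=not, Relief valve 2 is down=not → at least one input occurs → occurs.

Yes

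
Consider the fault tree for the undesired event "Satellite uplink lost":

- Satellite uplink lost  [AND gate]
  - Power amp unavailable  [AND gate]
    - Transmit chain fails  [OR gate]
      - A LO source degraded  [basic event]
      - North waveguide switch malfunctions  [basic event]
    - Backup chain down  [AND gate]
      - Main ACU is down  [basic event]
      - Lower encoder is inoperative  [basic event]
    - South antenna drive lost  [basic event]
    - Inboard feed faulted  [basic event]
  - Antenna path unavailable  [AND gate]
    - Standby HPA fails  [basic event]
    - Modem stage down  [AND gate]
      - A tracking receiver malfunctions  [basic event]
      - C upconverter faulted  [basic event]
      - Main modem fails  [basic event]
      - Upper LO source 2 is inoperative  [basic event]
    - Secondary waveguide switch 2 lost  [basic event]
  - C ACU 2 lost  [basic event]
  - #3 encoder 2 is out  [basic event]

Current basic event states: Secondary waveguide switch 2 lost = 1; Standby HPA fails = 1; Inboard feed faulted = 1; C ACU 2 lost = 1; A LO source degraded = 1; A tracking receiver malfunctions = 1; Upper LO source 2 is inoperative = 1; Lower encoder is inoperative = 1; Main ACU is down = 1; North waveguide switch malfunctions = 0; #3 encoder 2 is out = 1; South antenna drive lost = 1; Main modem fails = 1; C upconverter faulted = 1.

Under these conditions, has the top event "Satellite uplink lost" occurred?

Transmit chain fails [OR]: A LO source degraded=occurs, North waveguide switch malfunctions=not → at least one input occurs → occurs.
Backup chain down [AND]: Main ACU is down=occurs, Lower encoder is inoperative=occurs → all inputs occur → occurs.
Power amp unavailable [AND]: Transmit chain fails=occurs, Backup chain down=occurs, South antenna drive lost=occurs, Inboard feed faulted=occurs → all inputs occur → occurs.
Modem stage down [AND]: A tracking receiver malfunctions=occurs, C upconverter faulted=occurs, Main modem fails=occurs, Upper LO source 2 is inoperative=occurs → all inputs occur → occurs.
Antenna path unavailable [AND]: Standby HPA fails=occurs, Modem stage down=occurs, Secondary waveguide switch 2 lost=occurs → all inputs occur → occurs.
Satellite uplink lost [AND]: Power amp unavailable=occurs, Antenna path unavailable=occurs, C ACU 2 lost=occurs, #3 encoder 2 is out=occurs → all inputs occur → occurs.

Yes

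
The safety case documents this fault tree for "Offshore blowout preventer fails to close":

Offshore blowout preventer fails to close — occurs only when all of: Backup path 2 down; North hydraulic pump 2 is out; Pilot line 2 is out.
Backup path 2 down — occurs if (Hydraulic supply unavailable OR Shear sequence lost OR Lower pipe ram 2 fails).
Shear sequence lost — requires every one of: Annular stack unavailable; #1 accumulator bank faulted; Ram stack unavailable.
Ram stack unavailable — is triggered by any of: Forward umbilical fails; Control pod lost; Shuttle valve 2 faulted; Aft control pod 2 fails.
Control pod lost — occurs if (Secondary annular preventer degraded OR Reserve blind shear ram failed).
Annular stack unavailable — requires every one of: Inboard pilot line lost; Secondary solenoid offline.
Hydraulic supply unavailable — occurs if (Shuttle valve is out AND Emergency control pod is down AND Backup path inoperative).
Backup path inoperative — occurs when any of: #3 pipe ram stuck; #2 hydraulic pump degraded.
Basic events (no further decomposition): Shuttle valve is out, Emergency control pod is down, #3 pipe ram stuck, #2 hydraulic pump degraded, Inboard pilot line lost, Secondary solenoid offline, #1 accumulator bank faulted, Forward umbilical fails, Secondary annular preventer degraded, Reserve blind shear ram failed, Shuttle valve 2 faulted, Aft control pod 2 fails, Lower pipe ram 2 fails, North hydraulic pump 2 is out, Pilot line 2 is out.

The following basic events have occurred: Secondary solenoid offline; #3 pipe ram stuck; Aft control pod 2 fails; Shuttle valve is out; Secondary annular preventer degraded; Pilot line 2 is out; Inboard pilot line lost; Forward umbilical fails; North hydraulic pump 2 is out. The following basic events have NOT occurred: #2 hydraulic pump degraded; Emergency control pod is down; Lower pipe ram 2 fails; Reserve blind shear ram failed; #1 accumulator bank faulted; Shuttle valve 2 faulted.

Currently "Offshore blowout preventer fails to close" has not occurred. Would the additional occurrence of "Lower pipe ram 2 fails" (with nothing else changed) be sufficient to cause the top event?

Counterfactual: set "Lower pipe ram 2 fails" to occurred.
Backup path inoperative [OR]: #3 pipe ram stuck=occurs, #2 hydraulic pump degraded=not → at least one input occurs → occurs.
Hydraulic supply unavailable [AND]: Shuttle valve is out=occurs, Emergency control pod is down=not, Backup path inoperative=occurs → not all inputs occur → does not occur.
Annular stack unavailable [AND]: Inboard pilot line lost=occurs, Secondary solenoid offline=occurs → all inputs occur → occurs.
Control pod lost [OR]: Secondary annular preventer degraded=occurs, Reserve blind shear ram failed=not → at least one input occurs → occurs.
Ram stack unavailable [OR]: Forward umbilical fails=occurs, Control pod lost=occurs, Shuttle valve 2 faulted=not, Aft control pod 2 fails=occurs → at least one input occurs → occurs.
Shear sequence lost [AND]: Annular stack unavailable=occurs, #1 accumulator bank faulted=not, Ram stack unavailable=occurs → not all inputs occur → does not occur.
Backup path 2 down [OR]: Hydraulic supply unavailable=not, Shear sequence lost=not, Lower pipe ram 2 fails=occurs → at least one input occurs → occurs.
Offshore blowout preventer fails to close [AND]: Backup path 2 down=occurs, North hydraulic pump 2 is out=occurs, Pilot line 2 is out=occurs → all inputs occur → occurs.

Yes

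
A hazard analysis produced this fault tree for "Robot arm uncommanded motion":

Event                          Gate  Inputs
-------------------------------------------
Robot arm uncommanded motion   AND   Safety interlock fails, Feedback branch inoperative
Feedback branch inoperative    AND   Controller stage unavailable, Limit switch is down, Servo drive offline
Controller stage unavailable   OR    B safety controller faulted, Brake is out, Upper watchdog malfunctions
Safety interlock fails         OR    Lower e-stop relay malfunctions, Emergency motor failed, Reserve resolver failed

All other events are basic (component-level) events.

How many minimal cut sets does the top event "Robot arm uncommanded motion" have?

9

Safety interlock fails [OR]: union of children's cut sets → 3 cut set(s).
Controller stage unavailable [OR]: union of children's cut sets → 3 cut set(s).
Feedback branch inoperative [AND]: one cut set from each child combined → 3 × 1 × 1 = 3 cut set(s).
Robot arm uncommanded motion [AND]: one cut set from each child combined → 3 × 3 = 9 cut set(s).
Minimal cut sets: {B safety controller faulted, Limit switch is down, Lower e-stop relay malfunctions, Servo drive offline}; {Brake is out, Limit switch is down, Lower e-stop relay malfunctions, Servo drive offline}; {Limit switch is down, Lower e-stop relay malfunctions, Servo drive offline, Upper watchdog malfunctions}; {B safety controller faulted, Emergency motor failed, Limit switch is down, Servo drive offline}; {Brake is out, Emergency motor failed, Limit switch is down, Servo drive offline}; {Emergency motor failed, Limit switch is down, Servo drive offline, Upper watchdog malfunctions}; {B safety controller faulted, Limit switch is down, Reserve resolver failed, Servo drive offline}; {Brake is out, Limit switch is down, Reserve resolver failed, Servo drive offline}; {Limit switch is down, Reserve resolver failed, Servo drive offline, Upper watchdog malfunctions}.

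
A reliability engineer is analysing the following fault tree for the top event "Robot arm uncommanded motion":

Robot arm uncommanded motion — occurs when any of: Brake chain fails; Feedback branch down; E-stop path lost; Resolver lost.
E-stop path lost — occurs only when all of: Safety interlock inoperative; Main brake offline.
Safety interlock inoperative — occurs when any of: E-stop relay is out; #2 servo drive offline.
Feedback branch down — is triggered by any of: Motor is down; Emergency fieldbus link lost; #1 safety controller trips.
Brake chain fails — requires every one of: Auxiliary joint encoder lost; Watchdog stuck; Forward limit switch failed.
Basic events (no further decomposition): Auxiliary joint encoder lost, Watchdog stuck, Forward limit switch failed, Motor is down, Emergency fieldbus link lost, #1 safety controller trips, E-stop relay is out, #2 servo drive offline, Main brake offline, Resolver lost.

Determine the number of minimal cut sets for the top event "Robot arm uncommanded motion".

7

Brake chain fails [AND]: one cut set from each child combined → 1 × 1 × 1 = 1 cut set(s).
Feedback branch down [OR]: union of children's cut sets → 3 cut set(s).
Safety interlock inoperative [OR]: union of children's cut sets → 2 cut set(s).
E-stop path lost [AND]: one cut set from each child combined → 2 × 1 = 2 cut set(s).
Robot arm uncommanded motion [OR]: union of children's cut sets → 7 cut set(s).
Minimal cut sets: {Auxiliary joint encoder lost, Forward limit switch failed, Watchdog stuck}; {Motor is down}; {Emergency fieldbus link lost}; {#1 safety controller trips}; {E-stop relay is out, Main brake offline}; {#2 servo drive offline, Main brake offline}; {Resolver lost}.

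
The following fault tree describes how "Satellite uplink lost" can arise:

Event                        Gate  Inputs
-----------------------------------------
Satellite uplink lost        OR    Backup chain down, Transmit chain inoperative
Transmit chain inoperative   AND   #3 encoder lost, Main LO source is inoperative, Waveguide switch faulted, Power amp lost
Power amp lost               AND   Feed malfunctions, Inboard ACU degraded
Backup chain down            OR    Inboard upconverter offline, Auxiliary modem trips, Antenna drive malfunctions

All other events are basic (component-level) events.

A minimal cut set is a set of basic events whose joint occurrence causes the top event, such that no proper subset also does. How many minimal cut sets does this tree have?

Backup chain down [OR]: union of children's cut sets → 3 cut set(s).
Power amp lost [AND]: one cut set from each child combined → 1 × 1 = 1 cut set(s).
Transmit chain inoperative [AND]: one cut set from each child combined → 1 × 1 × 1 × 1 = 1 cut set(s).
Satellite uplink lost [OR]: union of children's cut sets → 4 cut set(s).
Minimal cut sets: {Inboard upconverter offline}; {Auxiliary modem trips}; {Antenna drive malfunctions}; {#3 encoder lost, Feed malfunctions, Inboard ACU degraded, Main LO source is inoperative, Waveguide switch faulted}.

4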